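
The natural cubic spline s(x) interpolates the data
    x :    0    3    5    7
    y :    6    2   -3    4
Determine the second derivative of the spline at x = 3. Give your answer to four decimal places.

With m_i denoting the second derivative at x_i, h_i = 3, 2, 2, and Δ_i = (y_(i+1) − y_i)/h_i = -4/3, -5/2, 7/2:
  3·m_0 + 10·m_1 + 2·m_2 = 6(Δ_1 - Δ_0) = -7
  2·m_1 + 8·m_2 + 2·m_3 = 6(Δ_2 - Δ_1) = 36
Natural end conditions: m_0 = m_3 = 0.
Solving: m_0 = 0, m_1 = -32/19, m_2 = 187/38, m_3 = 0.

-1.6842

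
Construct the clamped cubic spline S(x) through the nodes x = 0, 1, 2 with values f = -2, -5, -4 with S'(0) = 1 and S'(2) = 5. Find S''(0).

Put σ_i = S'' at the i-th knot. Here h = (1, 1) and Δ = (-3, 1), so the interior equations h_(i-1)·σ_(i-1) + 2(h_(i-1)+h_i)·σ_i + h_i·σ_(i+1) = 6(Δ_i − Δ_(i-1)) read
  1·σ_0 + 4·σ_1 + 1·σ_2 = 6(Δ_1 - Δ_0) = 24
Clamped end conditions give two more equations: 2h_0·σ_0 + h_0·σ_1 = 6(Δ_0 - S'(0)) = -24 and h_1·σ_1 + 2h_1·σ_2 = 6(S'(2) - Δ_1) = 24.
Hence σ_0 = -16, σ_1 = 8, σ_2 = 8.

-16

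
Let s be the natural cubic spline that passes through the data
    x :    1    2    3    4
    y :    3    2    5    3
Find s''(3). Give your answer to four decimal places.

-9.6000

Let σ_i = s''(x_i). Step sizes h_i = 1, 1, 1; slopes of the chords Δ_i = (y_(i+1) - y_i)/h_i = -1, 3, -2.
  1·σ_0 + 4·σ_1 + 1·σ_2 = 6(Δ_1 - Δ_0) = 24
  1·σ_1 + 4·σ_2 + 1·σ_3 = 6(Δ_2 - Δ_1) = -30
Natural end conditions: σ_0 = σ_3 = 0.
Solving: σ_0 = 0, σ_1 = 42/5, σ_2 = -48/5, σ_3 = 0.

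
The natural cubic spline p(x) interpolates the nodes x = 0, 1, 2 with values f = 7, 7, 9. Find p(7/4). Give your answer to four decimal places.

8.3828

Let M_i = p''(x_i). Step sizes h_i = 1, 1; slopes of the chords Δ_i = (y_(i+1) - y_i)/h_i = 0, 2.
  1·M_0 + 4·M_1 + 1·M_2 = 6(Δ_1 - Δ_0) = 12
Natural end conditions: M_0 = M_2 = 0.
Solving the tridiagonal system: M_0 = 0, M_1 = 3, M_2 = 0.
On [1, 2], p(x) = 7 + 1·(x - 1) + 3/2·(x - 1)² - 1/2·(x - 1)³.
With (x - 1) = 3/4: p(7/4) = 1073/128.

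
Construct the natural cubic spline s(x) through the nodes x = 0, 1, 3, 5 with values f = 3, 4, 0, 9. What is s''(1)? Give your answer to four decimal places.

With m_i denoting the second derivative at x_i, h_i = 1, 2, 2, and Δ_i = (y_(i+1) − y_i)/h_i = 1, -2, 9/2:
  1·m_0 + 6·m_1 + 2·m_2 = 6(Δ_1 - Δ_0) = -18
  2·m_1 + 8·m_2 + 2·m_3 = 6(Δ_2 - Δ_1) = 39
Natural end conditions: m_0 = m_3 = 0.
Forward elimination and back-substitution give m_0 = 0, m_1 = -111/22, m_2 = 135/22, m_3 = 0.

-5.0455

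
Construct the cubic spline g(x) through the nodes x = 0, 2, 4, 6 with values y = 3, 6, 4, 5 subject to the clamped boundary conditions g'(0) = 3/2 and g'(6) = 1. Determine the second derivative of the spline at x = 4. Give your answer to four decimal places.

1.8333

Write M_i for g''(x_i). With h_i = 2, 2, 2 and divided differences Δ_i = 3/2, -1, 1/2, the continuity of g' gives the tridiagonal system
  2·M_0 + 8·M_1 + 2·M_2 = 6(Δ_1 - Δ_0) = -15
  2·M_1 + 8·M_2 + 2·M_3 = 6(Δ_2 - Δ_1) = 9
Clamped end conditions give two more equations: 2h_0·M_0 + h_0·M_1 = 6(Δ_0 - g'(0)) = 0 and h_2·M_2 + 2h_2·M_3 = 6(g'(6) - Δ_2) = 3.
Solving: M_0 = 4/3, M_1 = -8/3, M_2 = 11/6, M_3 = -1/6.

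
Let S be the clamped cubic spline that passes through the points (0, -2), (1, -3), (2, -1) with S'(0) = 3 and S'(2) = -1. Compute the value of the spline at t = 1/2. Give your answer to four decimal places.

-2.1563

With m_i denoting the second derivative at x_i, h_i = 1, 1, and Δ_i = (y_(i+1) − y_i)/h_i = -1, 2:
  1·m_0 + 4·m_1 + 1·m_2 = 6(Δ_1 - Δ_0) = 18
Clamped end conditions give two more equations: 2h_0·m_0 + h_0·m_1 = 6(Δ_0 - S'(0)) = -24 and h_1·m_1 + 2h_1·m_2 = 6(S'(2) - Δ_1) = -18.
Hence m_0 = -37/2, m_1 = 13, m_2 = -31/2.
On [0, 1], S(t) = -2 + 3·t - 37/4·t² + 21/4·t³.
With t = 1/2: S(1/2) = -69/32.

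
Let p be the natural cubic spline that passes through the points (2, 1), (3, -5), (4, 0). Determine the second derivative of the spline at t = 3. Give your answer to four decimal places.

16.5000

Put M_i = p'' at the i-th knot. Here h = (1, 1) and Δ = (-6, 5), so the interior equations h_(i-1)·M_(i-1) + 2(h_(i-1)+h_i)·M_i + h_i·M_(i+1) = 6(Δ_i − Δ_(i-1)) read
  1·M_0 + 4·M_1 + 1·M_2 = 6(Δ_1 - Δ_0) = 66
Natural end conditions: M_0 = M_2 = 0.
Hence M_0 = 0, M_1 = 33/2, M_2 = 0.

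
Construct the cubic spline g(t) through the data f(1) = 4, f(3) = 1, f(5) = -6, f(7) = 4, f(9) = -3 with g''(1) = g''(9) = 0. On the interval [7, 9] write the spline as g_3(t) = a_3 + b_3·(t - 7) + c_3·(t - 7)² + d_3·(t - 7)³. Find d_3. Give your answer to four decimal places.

0.7299

Let m_i = g''(x_i). Step sizes h_i = 2, 2, 2, 2; slopes of the chords Δ_i = (y_(i+1) - y_i)/h_i = -3/2, -7/2, 5, -7/2.
  2·m_0 + 8·m_1 + 2·m_2 = 6(Δ_1 - Δ_0) = -12
  2·m_1 + 8·m_2 + 2·m_3 = 6(Δ_2 - Δ_1) = 51
  2·m_2 + 8·m_3 + 2·m_4 = 6(Δ_3 - Δ_2) = -51
Natural end conditions: m_0 = m_4 = 0.
Forward elimination and back-substitution give m_0 = 0, m_1 = -435/112, m_2 = 267/28, m_3 = -981/112, m_4 = 0.
On [7, 9], with g_3(t) = a_3 + b_3·(t - 7) + c_3·(t - 7)² + d_3·(t - 7)³: c_3 = m_3/2 = -981/224, d_3 = (m_4 - m_3)/(6h_3) = 327/448, b_3 = Δ_3 - h_3(2m_3 + m_4)/6 = 131/56.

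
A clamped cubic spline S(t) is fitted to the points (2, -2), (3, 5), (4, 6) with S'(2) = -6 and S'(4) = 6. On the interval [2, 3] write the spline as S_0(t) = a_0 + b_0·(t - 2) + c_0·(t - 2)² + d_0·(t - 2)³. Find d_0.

Put m_i = S'' at the i-th knot. Here h = (1, 1) and Δ = (7, 1), so the interior equations h_(i-1)·m_(i-1) + 2(h_(i-1)+h_i)·m_i + h_i·m_(i+1) = 6(Δ_i − Δ_(i-1)) read
  1·m_0 + 4·m_1 + 1·m_2 = 6(Δ_1 - Δ_0) = -36
Clamped end conditions give two more equations: 2h_0·m_0 + h_0·m_1 = 6(Δ_0 - S'(2)) = 78 and h_1·m_1 + 2h_1·m_2 = 6(S'(4) - Δ_1) = 30.
Hence m_0 = 54, m_1 = -30, m_2 = 30.
On [2, 3], with S_0(t) = a_0 + b_0·(t - 2) + c_0·(t - 2)² + d_0·(t - 2)³: c_0 = m_0/2 = 27, d_0 = (m_1 - m_0)/(6h_0) = -14, b_0 = Δ_0 - h_0(2m_0 + m_1)/6 = -6.

-14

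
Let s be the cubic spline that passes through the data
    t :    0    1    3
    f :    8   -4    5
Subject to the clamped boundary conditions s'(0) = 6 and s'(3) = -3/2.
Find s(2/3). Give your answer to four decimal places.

1.2593

Write σ_i for s''(x_i). With h_i = 1, 2 and divided differences Δ_i = -12, 9/2, the continuity of s' gives the tridiagonal system
  1·σ_0 + 6·σ_1 + 2·σ_2 = 6(Δ_1 - Δ_0) = 99
Clamped end conditions give two more equations: 2h_0·σ_0 + h_0·σ_1 = 6(Δ_0 - s'(0)) = -108 and h_1·σ_1 + 2h_1·σ_2 = 6(s'(3) - Δ_1) = -36.
Forward elimination and back-substitution give σ_0 = -73, σ_1 = 38, σ_2 = -28.
On [0, 1], s(t) = 8 + 6·t - 73/2·t² + 37/2·t³.
With t = 2/3: s(2/3) = 34/27.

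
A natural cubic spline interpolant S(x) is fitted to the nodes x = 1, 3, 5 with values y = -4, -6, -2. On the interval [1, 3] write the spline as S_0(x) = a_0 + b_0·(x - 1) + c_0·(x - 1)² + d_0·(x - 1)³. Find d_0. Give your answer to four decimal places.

0.1875

Write m_i for S''(x_i). With h_i = 2, 2 and divided differences Δ_i = -1, 2, the continuity of S' gives the tridiagonal system
  2·m_0 + 8·m_1 + 2·m_2 = 6(Δ_1 - Δ_0) = 18
Natural end conditions: m_0 = m_2 = 0.
Solving: m_0 = 0, m_1 = 9/4, m_2 = 0.
On [1, 3], with S_0(x) = a_0 + b_0·(x - 1) + c_0·(x - 1)² + d_0·(x - 1)³: c_0 = m_0/2 = 0, d_0 = (m_1 - m_0)/(6h_0) = 3/16, b_0 = Δ_0 - h_0(2m_0 + m_1)/6 = -7/4.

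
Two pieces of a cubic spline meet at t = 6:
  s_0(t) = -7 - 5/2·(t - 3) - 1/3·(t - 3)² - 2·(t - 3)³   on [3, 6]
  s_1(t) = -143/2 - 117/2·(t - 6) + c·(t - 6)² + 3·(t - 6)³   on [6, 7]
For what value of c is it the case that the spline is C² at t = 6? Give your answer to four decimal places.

s_0''(t) = -2/3 - 12·(t - 3), so s_0''(6) = -110/3. On the right, s_1''(6) = 2c, so c = -55/3.

-18.3333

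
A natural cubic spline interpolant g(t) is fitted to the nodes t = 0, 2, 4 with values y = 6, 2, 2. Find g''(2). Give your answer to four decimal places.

1.5000

With M_i denoting the second derivative at x_i, h_i = 2, 2, and Δ_i = (y_(i+1) − y_i)/h_i = -2, 0:
  2·M_0 + 8·M_1 + 2·M_2 = 6(Δ_1 - Δ_0) = 12
Natural end conditions: M_0 = M_2 = 0.
Forward elimination and back-substitution give M_0 = 0, M_1 = 3/2, M_2 = 0.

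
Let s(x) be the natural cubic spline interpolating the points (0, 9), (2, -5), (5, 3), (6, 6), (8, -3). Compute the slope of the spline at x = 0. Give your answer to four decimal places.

With σ_i denoting the second derivative at x_i, h_i = 2, 3, 1, 2, and Δ_i = (y_(i+1) − y_i)/h_i = -7, 8/3, 3, -9/2:
  2·σ_0 + 10·σ_1 + 3·σ_2 = 6(Δ_1 - Δ_0) = 58
  3·σ_1 + 8·σ_2 + 1·σ_3 = 6(Δ_2 - Δ_1) = 2
  1·σ_2 + 6·σ_3 + 2·σ_4 = 6(Δ_3 - Δ_2) = -45
Natural end conditions: σ_0 = σ_4 = 0.
Forward elimination and back-substitution give σ_0 = 0, σ_1 = 2555/416, σ_2 = -237/208, σ_3 = -3041/416, σ_4 = 0.
On [0, 2], s'(x) = b_0 + 2c_0·x + 3d_0·x² with b_0 = Δ_0 - h_0(2σ_0 + σ_1)/6 = -11291/1248, c_0 = σ_0/2 = 0, d_0 = (σ_1 - σ_0)/(6h_0) = 2555/4992. So s'(0) = -11291/1248.

-9.0473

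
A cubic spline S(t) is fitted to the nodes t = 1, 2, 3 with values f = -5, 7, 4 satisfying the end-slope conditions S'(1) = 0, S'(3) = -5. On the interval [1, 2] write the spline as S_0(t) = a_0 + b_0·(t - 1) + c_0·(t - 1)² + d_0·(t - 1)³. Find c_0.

28

Let M_i = S''(x_i). Step sizes h_i = 1, 1; slopes of the chords Δ_i = (y_(i+1) - y_i)/h_i = 12, -3.
  1·M_0 + 4·M_1 + 1·M_2 = 6(Δ_1 - Δ_0) = -90
Clamped end conditions give two more equations: 2h_0·M_0 + h_0·M_1 = 6(Δ_0 - S'(1)) = 72 and h_1·M_1 + 2h_1·M_2 = 6(S'(3) - Δ_1) = -12.
Forward elimination and back-substitution give M_0 = 56, M_1 = -40, M_2 = 14.
On [1, 2], with S_0(t) = a_0 + b_0·(t - 1) + c_0·(t - 1)² + d_0·(t - 1)³: c_0 = M_0/2 = 28, d_0 = (M_1 - M_0)/(6h_0) = -16, b_0 = Δ_0 - h_0(2M_0 + M_1)/6 = 0.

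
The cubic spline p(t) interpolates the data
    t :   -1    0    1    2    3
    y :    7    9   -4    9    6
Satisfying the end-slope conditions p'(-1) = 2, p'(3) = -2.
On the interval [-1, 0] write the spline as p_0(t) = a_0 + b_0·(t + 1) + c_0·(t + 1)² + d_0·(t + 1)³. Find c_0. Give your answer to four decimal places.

Let M_i = p''(x_i). Step sizes h_i = 1, 1, 1, 1; slopes of the chords Δ_i = (y_(i+1) - y_i)/h_i = 2, -13, 13, -3.
  1·M_0 + 4·M_1 + 1·M_2 = 6(Δ_1 - Δ_0) = -90
  1·M_1 + 4·M_2 + 1·M_3 = 6(Δ_2 - Δ_1) = 156
  1·M_2 + 4·M_3 + 1·M_4 = 6(Δ_3 - Δ_2) = -96
Clamped end conditions give two more equations: 2h_0·M_0 + h_0·M_1 = 6(Δ_0 - p'(-1)) = 0 and h_3·M_3 + 2h_3·M_4 = 6(p'(3) - Δ_3) = 6.
Hence M_0 = 605/28, M_1 = -605/14, M_2 = 245/4, M_3 = -641/14, M_4 = 725/28.
On [-1, 0], with p_0(t) = a_0 + b_0·(t + 1) + c_0·(t + 1)² + d_0·(t + 1)³: c_0 = M_0/2 = 605/56, d_0 = (M_1 - M_0)/(6h_0) = -605/56, b_0 = Δ_0 - h_0(2M_0 + M_1)/6 = 2.

10.8036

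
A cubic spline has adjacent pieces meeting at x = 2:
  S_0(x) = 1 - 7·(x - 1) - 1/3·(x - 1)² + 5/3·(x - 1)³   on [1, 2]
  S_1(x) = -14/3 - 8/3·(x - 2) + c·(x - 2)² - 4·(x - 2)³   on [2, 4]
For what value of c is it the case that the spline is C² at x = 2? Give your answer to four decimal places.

S_0''(x) = -2/3 + 10·(x - 1), so S_0''(2) = 28/3. On the right, S_1''(2) = 2c, so c = 14/3.

4.6667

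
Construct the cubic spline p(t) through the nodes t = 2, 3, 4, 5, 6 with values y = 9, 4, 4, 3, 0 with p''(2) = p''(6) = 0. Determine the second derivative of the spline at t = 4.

Let σ_i = p''(x_i). Step sizes h_i = 1, 1, 1, 1; slopes of the chords Δ_i = (y_(i+1) - y_i)/h_i = -5, 0, -1, -3.
  1·σ_0 + 4·σ_1 + 1·σ_2 = 6(Δ_1 - Δ_0) = 30
  1·σ_1 + 4·σ_2 + 1·σ_3 = 6(Δ_2 - Δ_1) = -6
  1·σ_2 + 4·σ_3 + 1·σ_4 = 6(Δ_3 - Δ_2) = -12
Natural end conditions: σ_0 = σ_4 = 0.
Solving the tridiagonal system: σ_0 = 0, σ_1 = 33/4, σ_2 = -3, σ_3 = -9/4, σ_4 = 0.

-3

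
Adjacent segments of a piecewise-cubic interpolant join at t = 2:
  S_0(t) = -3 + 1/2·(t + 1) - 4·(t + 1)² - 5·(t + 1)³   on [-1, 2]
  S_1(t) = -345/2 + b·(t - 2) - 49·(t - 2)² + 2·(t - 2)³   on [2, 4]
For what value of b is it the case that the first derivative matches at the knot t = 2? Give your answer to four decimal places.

S_0'(t) = 1/2 - 8·(t + 1) - 15·(t + 1)², so S_0'(2) = -317/2. On the right, S_1'(2) = b, so b = -317/2.

-158.5000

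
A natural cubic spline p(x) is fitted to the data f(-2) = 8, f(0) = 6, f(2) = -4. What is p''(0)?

-3

Put m_i = p'' at the i-th knot. Here h = (2, 2) and Δ = (-1, -5), so the interior equations h_(i-1)·m_(i-1) + 2(h_(i-1)+h_i)·m_i + h_i·m_(i+1) = 6(Δ_i − Δ_(i-1)) read
  2·m_0 + 8·m_1 + 2·m_2 = 6(Δ_1 - Δ_0) = -24
Natural end conditions: m_0 = m_2 = 0.
Solving the tridiagonal system: m_0 = 0, m_1 = -3, m_2 = 0.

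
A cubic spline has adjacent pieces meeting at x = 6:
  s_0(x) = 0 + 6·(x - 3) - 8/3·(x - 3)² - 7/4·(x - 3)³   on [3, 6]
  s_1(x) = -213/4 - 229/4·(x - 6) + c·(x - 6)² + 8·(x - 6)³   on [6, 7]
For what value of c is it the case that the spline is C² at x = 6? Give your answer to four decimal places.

-18.4167

s_0''(x) = -16/3 - 21/2·(x - 3), so s_0''(6) = -221/6. On the right, s_1''(6) = 2c, so c = -221/12.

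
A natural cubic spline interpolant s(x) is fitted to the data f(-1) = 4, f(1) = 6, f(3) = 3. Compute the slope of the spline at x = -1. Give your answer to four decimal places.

1.6250

Put σ_i = s'' at the i-th knot. Here h = (2, 2) and Δ = (1, -3/2), so the interior equations h_(i-1)·σ_(i-1) + 2(h_(i-1)+h_i)·σ_i + h_i·σ_(i+1) = 6(Δ_i − Δ_(i-1)) read
  2·σ_0 + 8·σ_1 + 2·σ_2 = 6(Δ_1 - Δ_0) = -15
Natural end conditions: σ_0 = σ_2 = 0.
Solving: σ_0 = 0, σ_1 = -15/8, σ_2 = 0.
On [-1, 1], s'(x) = b_0 + 2c_0·(x + 1) + 3d_0·(x + 1)² with b_0 = Δ_0 - h_0(2σ_0 + σ_1)/6 = 13/8, c_0 = σ_0/2 = 0, d_0 = (σ_1 - σ_0)/(6h_0) = -5/32. So s'(-1) = 13/8.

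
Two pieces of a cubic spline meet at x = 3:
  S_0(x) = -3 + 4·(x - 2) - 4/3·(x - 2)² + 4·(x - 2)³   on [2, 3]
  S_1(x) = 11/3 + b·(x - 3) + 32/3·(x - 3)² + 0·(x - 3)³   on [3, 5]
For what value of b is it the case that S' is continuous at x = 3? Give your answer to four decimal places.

13.3333

S_0'(x) = 4 - 8/3·(x - 2) + 12·(x - 2)², so S_0'(3) = 40/3. On the right, S_1'(3) = b, so b = 40/3.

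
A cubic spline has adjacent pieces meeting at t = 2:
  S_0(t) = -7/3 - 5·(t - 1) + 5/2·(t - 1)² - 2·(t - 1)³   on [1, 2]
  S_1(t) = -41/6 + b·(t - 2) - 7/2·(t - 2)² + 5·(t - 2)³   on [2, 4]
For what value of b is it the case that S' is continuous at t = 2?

-6

S_0'(t) = -5 + 5·(t - 1) - 6·(t - 1)², so S_0'(2) = -6. On the right, S_1'(2) = b, so b = -6.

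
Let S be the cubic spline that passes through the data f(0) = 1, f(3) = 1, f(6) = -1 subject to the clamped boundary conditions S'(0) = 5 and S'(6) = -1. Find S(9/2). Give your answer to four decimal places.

With M_i denoting the second derivative at x_i, h_i = 3, 3, and Δ_i = (y_(i+1) − y_i)/h_i = 0, -2/3:
  3·M_0 + 12·M_1 + 3·M_2 = 6(Δ_1 - Δ_0) = -4
Clamped end conditions give two more equations: 2h_0·M_0 + h_0·M_1 = 6(Δ_0 - S'(0)) = -30 and h_1·M_1 + 2h_1·M_2 = 6(S'(6) - Δ_1) = -2.
Solving the tridiagonal system: M_0 = -17/3, M_1 = 4/3, M_2 = -1.
On [3, 6], S(t) = 1 - 3/2·(t - 3) + 2/3·(t - 3)² - 7/54·(t - 3)³.
With (t - 3) = 3/2: S(9/2) = -3/16.

-0.1875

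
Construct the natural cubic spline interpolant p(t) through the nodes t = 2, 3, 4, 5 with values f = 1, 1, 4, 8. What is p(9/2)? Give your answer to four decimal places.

Let M_i = p''(x_i). Step sizes h_i = 1, 1, 1; slopes of the chords Δ_i = (y_(i+1) - y_i)/h_i = 0, 3, 4.
  1·M_0 + 4·M_1 + 1·M_2 = 6(Δ_1 - Δ_0) = 18
  1·M_1 + 4·M_2 + 1·M_3 = 6(Δ_2 - Δ_1) = 6
Natural end conditions: M_0 = M_3 = 0.
Hence M_0 = 0, M_1 = 22/5, M_2 = 2/5, M_3 = 0.
On [4, 5], p(t) = 4 + 58/15·(t - 4) + 1/5·(t - 4)² - 1/15·(t - 4)³.
With (t - 4) = 1/2: p(9/2) = 239/40.

5.9750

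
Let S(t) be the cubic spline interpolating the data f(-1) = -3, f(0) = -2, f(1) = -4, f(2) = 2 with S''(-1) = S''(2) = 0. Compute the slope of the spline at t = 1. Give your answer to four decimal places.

Let M_i = S''(x_i). Step sizes h_i = 1, 1, 1; slopes of the chords Δ_i = (y_(i+1) - y_i)/h_i = 1, -2, 6.
  1·M_0 + 4·M_1 + 1·M_2 = 6(Δ_1 - Δ_0) = -18
  1·M_1 + 4·M_2 + 1·M_3 = 6(Δ_2 - Δ_1) = 48
Natural end conditions: M_0 = M_3 = 0.
Solving the tridiagonal system: M_0 = 0, M_1 = -8, M_2 = 14, M_3 = 0.
On [1, 2], S'(t) = b_2 + 2c_2·(t - 1) + 3d_2·(t - 1)² with b_2 = Δ_2 - h_2(2M_2 + M_3)/6 = 4/3, c_2 = M_2/2 = 7, d_2 = (M_3 - M_2)/(6h_2) = -7/3. So S'(1) = 4/3.

1.3333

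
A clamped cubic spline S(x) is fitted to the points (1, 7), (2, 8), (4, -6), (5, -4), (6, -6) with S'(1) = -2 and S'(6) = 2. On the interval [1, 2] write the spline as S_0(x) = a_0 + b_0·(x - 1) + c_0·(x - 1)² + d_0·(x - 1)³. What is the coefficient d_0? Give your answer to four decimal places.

-5.6406

With m_i denoting the second derivative at x_i, h_i = 1, 2, 1, 1, and Δ_i = (y_(i+1) − y_i)/h_i = 1, -7, 2, -2:
  1·m_0 + 6·m_1 + 2·m_2 = 6(Δ_1 - Δ_0) = -48
  2·m_1 + 6·m_2 + 1·m_3 = 6(Δ_2 - Δ_1) = 54
  1·m_2 + 4·m_3 + 1·m_4 = 6(Δ_3 - Δ_2) = -24
Clamped end conditions give two more equations: 2h_0·m_0 + h_0·m_1 = 6(Δ_0 - S'(1)) = 18 and h_3·m_3 + 2h_3·m_4 = 6(S'(6) - Δ_3) = 24.
Forward elimination and back-substitution give m_0 = 553/32, m_1 = -265/16, m_2 = 1091/64, m_3 = -485/32, m_4 = 1253/64.
On [1, 2], with S_0(x) = a_0 + b_0·(x - 1) + c_0·(x - 1)² + d_0·(x - 1)³: c_0 = m_0/2 = 553/64, d_0 = (m_1 - m_0)/(6h_0) = -361/64, b_0 = Δ_0 - h_0(2m_0 + m_1)/6 = -2.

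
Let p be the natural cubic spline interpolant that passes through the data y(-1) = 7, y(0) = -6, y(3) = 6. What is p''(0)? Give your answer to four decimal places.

With σ_i denoting the second derivative at x_i, h_i = 1, 3, and Δ_i = (y_(i+1) − y_i)/h_i = -13, 4:
  1·σ_0 + 8·σ_1 + 3·σ_2 = 6(Δ_1 - Δ_0) = 102
Natural end conditions: σ_0 = σ_2 = 0.
Forward elimination and back-substitution give σ_0 = 0, σ_1 = 51/4, σ_2 = 0.

12.7500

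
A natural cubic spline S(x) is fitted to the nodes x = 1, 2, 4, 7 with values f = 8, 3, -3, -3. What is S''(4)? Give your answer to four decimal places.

1.5000

Write σ_i for S''(x_i). With h_i = 1, 2, 3 and divided differences Δ_i = -5, -3, 0, the continuity of S' gives the tridiagonal system
  1·σ_0 + 6·σ_1 + 2·σ_2 = 6(Δ_1 - Δ_0) = 12
  2·σ_1 + 10·σ_2 + 3·σ_3 = 6(Δ_2 - Δ_1) = 18
Natural end conditions: σ_0 = σ_3 = 0.
Solving the tridiagonal system: σ_0 = 0, σ_1 = 3/2, σ_2 = 3/2, σ_3 = 0.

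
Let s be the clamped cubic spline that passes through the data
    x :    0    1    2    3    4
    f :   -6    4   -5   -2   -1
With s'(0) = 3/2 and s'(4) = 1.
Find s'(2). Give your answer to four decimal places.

-6.0357

Let M_i = s''(x_i). Step sizes h_i = 1, 1, 1, 1; slopes of the chords Δ_i = (y_(i+1) - y_i)/h_i = 10, -9, 3, 1.
  1·M_0 + 4·M_1 + 1·M_2 = 6(Δ_1 - Δ_0) = -114
  1·M_1 + 4·M_2 + 1·M_3 = 6(Δ_2 - Δ_1) = 72
  1·M_2 + 4·M_3 + 1·M_4 = 6(Δ_3 - Δ_2) = -12
Clamped end conditions give two more equations: 2h_0·M_0 + h_0·M_1 = 6(Δ_0 - s'(0)) = 51 and h_3·M_3 + 2h_3·M_4 = 6(s'(4) - Δ_3) = 0.
Solving: M_0 = 2813/56, M_1 = -1385/28, M_2 = 269/8, M_3 = -365/28, M_4 = 365/56.
On [2, 3], s'(x) = b_2 + 2c_2·(x - 2) + 3d_2·(x - 2)² with b_2 = Δ_2 - h_2(2M_2 + M_3)/6 = -169/28, c_2 = M_2/2 = 269/16, d_2 = (M_3 - M_2)/(6h_2) = -871/112. So s'(2) = -169/28.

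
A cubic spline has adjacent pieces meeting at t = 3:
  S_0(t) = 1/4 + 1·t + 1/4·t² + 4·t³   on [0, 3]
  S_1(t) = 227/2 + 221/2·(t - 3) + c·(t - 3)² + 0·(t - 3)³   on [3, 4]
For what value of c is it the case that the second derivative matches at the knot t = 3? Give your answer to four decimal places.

S_0''(t) = 1/2 + 24·t, so S_0''(3) = 145/2. On the right, S_1''(3) = 2c, so c = 145/4.

36.2500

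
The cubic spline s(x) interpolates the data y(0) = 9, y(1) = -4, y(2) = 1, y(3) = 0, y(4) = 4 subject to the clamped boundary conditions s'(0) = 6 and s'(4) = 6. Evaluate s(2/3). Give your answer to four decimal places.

1.1243

Write M_i for s''(x_i). With h_i = 1, 1, 1, 1 and divided differences Δ_i = -13, 5, -1, 4, the continuity of s' gives the tridiagonal system
  1·M_0 + 4·M_1 + 1·M_2 = 6(Δ_1 - Δ_0) = 108
  1·M_1 + 4·M_2 + 1·M_3 = 6(Δ_2 - Δ_1) = -36
  1·M_2 + 4·M_3 + 1·M_4 = 6(Δ_3 - Δ_2) = 30
Clamped end conditions give two more equations: 2h_0·M_0 + h_0·M_1 = 6(Δ_0 - s'(0)) = -114 and h_3·M_3 + 2h_3·M_4 = 6(s'(4) - Δ_3) = 12.
Hence M_0 = -2361/28, M_1 = 765/14, M_2 = -105/4, M_3 = 201/14, M_4 = -33/28.
On [0, 1], s(x) = 9 + 6·x - 2361/56·x² + 1297/56·x³.
With x = 2/3: s(2/3) = 425/378.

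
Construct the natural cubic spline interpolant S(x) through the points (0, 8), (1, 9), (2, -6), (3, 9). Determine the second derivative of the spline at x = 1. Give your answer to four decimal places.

-37.6000

Put M_i = S'' at the i-th knot. Here h = (1, 1, 1) and Δ = (1, -15, 15), so the interior equations h_(i-1)·M_(i-1) + 2(h_(i-1)+h_i)·M_i + h_i·M_(i+1) = 6(Δ_i − Δ_(i-1)) read
  1·M_0 + 4·M_1 + 1·M_2 = 6(Δ_1 - Δ_0) = -96
  1·M_1 + 4·M_2 + 1·M_3 = 6(Δ_2 - Δ_1) = 180
Natural end conditions: M_0 = M_3 = 0.
Hence M_0 = 0, M_1 = -188/5, M_2 = 272/5, M_3 = 0.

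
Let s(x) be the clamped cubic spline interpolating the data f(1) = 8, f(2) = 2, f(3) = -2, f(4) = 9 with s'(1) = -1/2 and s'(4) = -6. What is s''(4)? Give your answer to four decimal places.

-71.6667

Let M_i = s''(x_i). Step sizes h_i = 1, 1, 1; slopes of the chords Δ_i = (y_(i+1) - y_i)/h_i = -6, -4, 11.
  1·M_0 + 4·M_1 + 1·M_2 = 6(Δ_1 - Δ_0) = 12
  1·M_1 + 4·M_2 + 1·M_3 = 6(Δ_2 - Δ_1) = 90
Clamped end conditions give two more equations: 2h_0·M_0 + h_0·M_1 = 6(Δ_0 - s'(1)) = -33 and h_2·M_2 + 2h_2·M_3 = 6(s'(4) - Δ_2) = -102.
Solving: M_0 = -44/3, M_1 = -11/3, M_2 = 124/3, M_3 = -215/3.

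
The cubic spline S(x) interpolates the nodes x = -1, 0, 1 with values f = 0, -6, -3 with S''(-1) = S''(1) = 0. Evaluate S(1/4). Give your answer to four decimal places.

With m_i denoting the second derivative at x_i, h_i = 1, 1, and Δ_i = (y_(i+1) − y_i)/h_i = -6, 3:
  1·m_0 + 4·m_1 + 1·m_2 = 6(Δ_1 - Δ_0) = 54
Natural end conditions: m_0 = m_2 = 0.
Forward elimination and back-substitution give m_0 = 0, m_1 = 27/2, m_2 = 0.
On [0, 1], S(x) = -6 - 3/2·x + 27/4·x² - 9/4·x³.
With x = 1/4: S(1/4) = -1533/256.

-5.9883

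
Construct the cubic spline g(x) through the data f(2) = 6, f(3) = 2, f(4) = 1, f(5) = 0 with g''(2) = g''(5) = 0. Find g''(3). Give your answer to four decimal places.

4.8000

With σ_i denoting the second derivative at x_i, h_i = 1, 1, 1, and Δ_i = (y_(i+1) − y_i)/h_i = -4, -1, -1:
  1·σ_0 + 4·σ_1 + 1·σ_2 = 6(Δ_1 - Δ_0) = 18
  1·σ_1 + 4·σ_2 + 1·σ_3 = 6(Δ_2 - Δ_1) = 0
Natural end conditions: σ_0 = σ_3 = 0.
Hence σ_0 = 0, σ_1 = 24/5, σ_2 = -6/5, σ_3 = 0.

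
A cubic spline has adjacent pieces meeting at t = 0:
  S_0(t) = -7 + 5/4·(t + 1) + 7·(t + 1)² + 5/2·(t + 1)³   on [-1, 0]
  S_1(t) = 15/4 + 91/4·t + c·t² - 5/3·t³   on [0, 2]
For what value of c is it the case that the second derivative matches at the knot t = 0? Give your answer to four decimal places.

S_0''(t) = 14 + 15·(t + 1), so S_0''(0) = 29. On the right, S_1''(0) = 2c, so c = 29/2.

14.5000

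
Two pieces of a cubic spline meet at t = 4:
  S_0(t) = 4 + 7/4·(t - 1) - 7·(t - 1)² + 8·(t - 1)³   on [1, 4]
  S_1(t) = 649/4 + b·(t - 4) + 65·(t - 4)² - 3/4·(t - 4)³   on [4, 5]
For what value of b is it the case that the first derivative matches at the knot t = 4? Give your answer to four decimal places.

175.7500

S_0'(t) = 7/4 - 14·(t - 1) + 24·(t - 1)², so S_0'(4) = 703/4. On the right, S_1'(4) = b, so b = 703/4.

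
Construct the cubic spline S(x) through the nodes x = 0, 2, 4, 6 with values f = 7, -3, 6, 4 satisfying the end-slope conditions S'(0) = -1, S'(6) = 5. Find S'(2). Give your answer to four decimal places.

-0.5000

Let M_i = S''(x_i). Step sizes h_i = 2, 2, 2; slopes of the chords Δ_i = (y_(i+1) - y_i)/h_i = -5, 9/2, -1.
  2·M_0 + 8·M_1 + 2·M_2 = 6(Δ_1 - Δ_0) = 57
  2·M_1 + 8·M_2 + 2·M_3 = 6(Δ_2 - Δ_1) = -33
Clamped end conditions give two more equations: 2h_0·M_0 + h_0·M_1 = 6(Δ_0 - S'(0)) = -24 and h_2·M_2 + 2h_2·M_3 = 6(S'(6) - Δ_2) = 36.
Solving the tridiagonal system: M_0 = -25/2, M_1 = 13, M_2 = -11, M_3 = 29/2.
On [2, 4], S'(x) = b_1 + 2c_1·(x - 2) + 3d_1·(x - 2)² with b_1 = Δ_1 - h_1(2M_1 + M_2)/6 = -1/2, c_1 = M_1/2 = 13/2, d_1 = (M_2 - M_1)/(6h_1) = -2. So S'(2) = -1/2.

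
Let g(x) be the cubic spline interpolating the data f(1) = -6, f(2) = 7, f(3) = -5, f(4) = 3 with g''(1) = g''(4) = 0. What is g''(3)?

Write M_i for g''(x_i). With h_i = 1, 1, 1 and divided differences Δ_i = 13, -12, 8, the continuity of g' gives the tridiagonal system
  1·M_0 + 4·M_1 + 1·M_2 = 6(Δ_1 - Δ_0) = -150
  1·M_1 + 4·M_2 + 1·M_3 = 6(Δ_2 - Δ_1) = 120
Natural end conditions: M_0 = M_3 = 0.
Forward elimination and back-substitution give M_0 = 0, M_1 = -48, M_2 = 42, M_3 = 0.

42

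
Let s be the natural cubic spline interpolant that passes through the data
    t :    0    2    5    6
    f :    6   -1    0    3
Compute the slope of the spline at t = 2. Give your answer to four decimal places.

Put M_i = s'' at the i-th knot. Here h = (2, 3, 1) and Δ = (-7/2, 1/3, 3), so the interior equations h_(i-1)·M_(i-1) + 2(h_(i-1)+h_i)·M_i + h_i·M_(i+1) = 6(Δ_i − Δ_(i-1)) read
  2·M_0 + 10·M_1 + 3·M_2 = 6(Δ_1 - Δ_0) = 23
  3·M_1 + 8·M_2 + 1·M_3 = 6(Δ_2 - Δ_1) = 16
Natural end conditions: M_0 = M_3 = 0.
Solving the tridiagonal system: M_0 = 0, M_1 = 136/71, M_2 = 91/71, M_3 = 0.
On [2, 5], s'(t) = b_1 + 2c_1·(t - 2) + 3d_1·(t - 2)² with b_1 = Δ_1 - h_1(2M_1 + M_2)/6 = -947/426, c_1 = M_1/2 = 68/71, d_1 = (M_2 - M_1)/(6h_1) = -5/142. So s'(2) = -947/426.

-2.2230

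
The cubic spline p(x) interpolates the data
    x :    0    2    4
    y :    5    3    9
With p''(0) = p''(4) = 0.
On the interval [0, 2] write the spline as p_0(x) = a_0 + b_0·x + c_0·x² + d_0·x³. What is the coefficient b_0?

-2

With m_i denoting the second derivative at x_i, h_i = 2, 2, and Δ_i = (y_(i+1) − y_i)/h_i = -1, 3:
  2·m_0 + 8·m_1 + 2·m_2 = 6(Δ_1 - Δ_0) = 24
Natural end conditions: m_0 = m_2 = 0.
Solving the tridiagonal system: m_0 = 0, m_1 = 3, m_2 = 0.
On [0, 2], with p_0(x) = a_0 + b_0·x + c_0·x² + d_0·x³: c_0 = m_0/2 = 0, d_0 = (m_1 - m_0)/(6h_0) = 1/4, b_0 = Δ_0 - h_0(2m_0 + m_1)/6 = -2.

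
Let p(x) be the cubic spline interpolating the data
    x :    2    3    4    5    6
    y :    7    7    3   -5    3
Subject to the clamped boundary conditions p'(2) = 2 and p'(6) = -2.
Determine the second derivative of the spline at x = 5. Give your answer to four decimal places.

40.5714

With M_i denoting the second derivative at x_i, h_i = 1, 1, 1, 1, and Δ_i = (y_(i+1) − y_i)/h_i = 0, -4, -8, 8:
  1·M_0 + 4·M_1 + 1·M_2 = 6(Δ_1 - Δ_0) = -24
  1·M_1 + 4·M_2 + 1·M_3 = 6(Δ_2 - Δ_1) = -24
  1·M_2 + 4·M_3 + 1·M_4 = 6(Δ_3 - Δ_2) = 96
Clamped end conditions give two more equations: 2h_0·M_0 + h_0·M_1 = 6(Δ_0 - p'(2)) = -12 and h_3·M_3 + 2h_3·M_4 = 6(p'(6) - Δ_3) = -60.
Hence M_0 = -40/7, M_1 = -4/7, M_2 = -16, M_3 = 284/7, M_4 = -352/7.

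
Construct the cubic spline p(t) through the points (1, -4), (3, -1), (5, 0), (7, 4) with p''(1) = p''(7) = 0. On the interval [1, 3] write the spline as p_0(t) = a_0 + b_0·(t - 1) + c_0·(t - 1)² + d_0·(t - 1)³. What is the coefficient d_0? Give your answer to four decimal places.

Write M_i for p''(x_i). With h_i = 2, 2, 2 and divided differences Δ_i = 3/2, 1/2, 2, the continuity of p' gives the tridiagonal system
  2·M_0 + 8·M_1 + 2·M_2 = 6(Δ_1 - Δ_0) = -6
  2·M_1 + 8·M_2 + 2·M_3 = 6(Δ_2 - Δ_1) = 9
Natural end conditions: M_0 = M_3 = 0.
Hence M_0 = 0, M_1 = -11/10, M_2 = 7/5, M_3 = 0.
On [1, 3], with p_0(t) = a_0 + b_0·(t - 1) + c_0·(t - 1)² + d_0·(t - 1)³: c_0 = M_0/2 = 0, d_0 = (M_1 - M_0)/(6h_0) = -11/120, b_0 = Δ_0 - h_0(2M_0 + M_1)/6 = 28/15.

-0.0917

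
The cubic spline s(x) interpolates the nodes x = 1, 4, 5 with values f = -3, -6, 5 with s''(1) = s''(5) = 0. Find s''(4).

Let m_i = s''(x_i). Step sizes h_i = 3, 1; slopes of the chords Δ_i = (y_(i+1) - y_i)/h_i = -1, 11.
  3·m_0 + 8·m_1 + 1·m_2 = 6(Δ_1 - Δ_0) = 72
Natural end conditions: m_0 = m_2 = 0.
Forward elimination and back-substitution give m_0 = 0, m_1 = 9, m_2 = 0.

9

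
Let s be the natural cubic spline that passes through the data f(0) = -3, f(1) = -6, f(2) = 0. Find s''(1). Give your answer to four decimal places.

13.5000

Let M_i = s''(x_i). Step sizes h_i = 1, 1; slopes of the chords Δ_i = (y_(i+1) - y_i)/h_i = -3, 6.
  1·M_0 + 4·M_1 + 1·M_2 = 6(Δ_1 - Δ_0) = 54
Natural end conditions: M_0 = M_2 = 0.
Solving: M_0 = 0, M_1 = 27/2, M_2 = 0.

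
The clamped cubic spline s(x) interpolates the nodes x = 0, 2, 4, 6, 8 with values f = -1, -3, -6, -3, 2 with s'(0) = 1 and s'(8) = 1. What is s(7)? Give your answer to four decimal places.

Let M_i = s''(x_i). Step sizes h_i = 2, 2, 2, 2; slopes of the chords Δ_i = (y_(i+1) - y_i)/h_i = -1, -3/2, 3/2, 5/2.
  2·M_0 + 8·M_1 + 2·M_2 = 6(Δ_1 - Δ_0) = -3
  2·M_1 + 8·M_2 + 2·M_3 = 6(Δ_2 - Δ_1) = 18
  2·M_2 + 8·M_3 + 2·M_4 = 6(Δ_3 - Δ_2) = 6
Clamped end conditions give two more equations: 2h_0·M_0 + h_0·M_1 = 6(Δ_0 - s'(0)) = -12 and h_3·M_3 + 2h_3·M_4 = 6(s'(8) - Δ_3) = -9.
Hence M_0 = -327/112, M_1 = -9/56, M_2 = 33/16, M_3 = 51/56, M_4 = -303/112.
On [6, 8], s(x) = -3 + 313/112·(x - 6) + 51/112·(x - 6)² - 135/448·(x - 6)³.
With (x - 6) = 1: s(7) = -23/448.

-0.0513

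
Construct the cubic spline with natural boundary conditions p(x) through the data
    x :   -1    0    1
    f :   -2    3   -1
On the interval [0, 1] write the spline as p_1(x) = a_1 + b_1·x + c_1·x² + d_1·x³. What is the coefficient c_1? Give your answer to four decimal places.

-6.7500

Write m_i for p''(x_i). With h_i = 1, 1 and divided differences Δ_i = 5, -4, the continuity of p' gives the tridiagonal system
  1·m_0 + 4·m_1 + 1·m_2 = 6(Δ_1 - Δ_0) = -54
Natural end conditions: m_0 = m_2 = 0.
Forward elimination and back-substitution give m_0 = 0, m_1 = -27/2, m_2 = 0.
On [0, 1], with p_1(x) = a_1 + b_1·x + c_1·x² + d_1·x³: c_1 = m_1/2 = -27/4, d_1 = (m_2 - m_1)/(6h_1) = 9/4, b_1 = Δ_1 - h_1(2m_1 + m_2)/6 = 1/2.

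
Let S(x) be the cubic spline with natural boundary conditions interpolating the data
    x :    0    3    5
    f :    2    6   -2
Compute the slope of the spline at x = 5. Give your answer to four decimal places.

Put M_i = S'' at the i-th knot. Here h = (3, 2) and Δ = (4/3, -4), so the interior equations h_(i-1)·M_(i-1) + 2(h_(i-1)+h_i)·M_i + h_i·M_(i+1) = 6(Δ_i − Δ_(i-1)) read
  3·M_0 + 10·M_1 + 2·M_2 = 6(Δ_1 - Δ_0) = -32
Natural end conditions: M_0 = M_2 = 0.
Solving the tridiagonal system: M_0 = 0, M_1 = -16/5, M_2 = 0.
On [3, 5], S'(x) = b_1 + 2c_1·(x - 3) + 3d_1·(x - 3)² with b_1 = Δ_1 - h_1(2M_1 + M_2)/6 = -28/15, c_1 = M_1/2 = -8/5, d_1 = (M_2 - M_1)/(6h_1) = 4/15. So S'(5) = -76/15.

-5.0667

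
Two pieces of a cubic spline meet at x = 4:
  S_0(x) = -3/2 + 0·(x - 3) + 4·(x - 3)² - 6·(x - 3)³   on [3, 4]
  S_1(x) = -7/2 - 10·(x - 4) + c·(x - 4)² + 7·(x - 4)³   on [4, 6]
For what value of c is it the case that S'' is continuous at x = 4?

S_0''(x) = 8 - 36·(x - 3), so S_0''(4) = -28. On the right, S_1''(4) = 2c, so c = -14.

-14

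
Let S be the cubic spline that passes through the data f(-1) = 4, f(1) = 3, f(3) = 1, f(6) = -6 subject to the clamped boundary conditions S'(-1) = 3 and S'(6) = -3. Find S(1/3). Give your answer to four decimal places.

Let m_i = S''(x_i). Step sizes h_i = 2, 2, 3; slopes of the chords Δ_i = (y_(i+1) - y_i)/h_i = -1/2, -1, -7/3.
  2·m_0 + 8·m_1 + 2·m_2 = 6(Δ_1 - Δ_0) = -3
  2·m_1 + 10·m_2 + 3·m_3 = 6(Δ_2 - Δ_1) = -8
Clamped end conditions give two more equations: 2h_0·m_0 + h_0·m_1 = 6(Δ_0 - S'(-1)) = -21 and h_2·m_2 + 2h_2·m_3 = 6(S'(6) - Δ_2) = -4.
Hence m_0 = -439/74, m_1 = 101/74, m_2 = -38/37, m_3 = -17/111.
On [-1, 1], S(t) = 4 + 3·(t + 1) - 439/148·(t + 1)² + 45/74·(t + 1)³.
With (t + 1) = 4/3: S(1/3) = 1388/333.

4.1682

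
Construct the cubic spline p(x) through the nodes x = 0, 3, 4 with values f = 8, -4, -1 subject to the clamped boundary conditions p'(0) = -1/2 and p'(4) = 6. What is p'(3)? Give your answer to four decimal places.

-0.3125

With M_i denoting the second derivative at x_i, h_i = 3, 1, and Δ_i = (y_(i+1) − y_i)/h_i = -4, 3:
  3·M_0 + 8·M_1 + 1·M_2 = 6(Δ_1 - Δ_0) = 42
Clamped end conditions give two more equations: 2h_0·M_0 + h_0·M_1 = 6(Δ_0 - p'(0)) = -21 and h_1·M_1 + 2h_1·M_2 = 6(p'(4) - Δ_1) = 18.
Solving: M_0 = -57/8, M_1 = 29/4, M_2 = 43/8.
On [3, 4], p'(x) = b_1 + 2c_1·(x - 3) + 3d_1·(x - 3)² with b_1 = Δ_1 - h_1(2M_1 + M_2)/6 = -5/16, c_1 = M_1/2 = 29/8, d_1 = (M_2 - M_1)/(6h_1) = -5/16. So p'(3) = -5/16.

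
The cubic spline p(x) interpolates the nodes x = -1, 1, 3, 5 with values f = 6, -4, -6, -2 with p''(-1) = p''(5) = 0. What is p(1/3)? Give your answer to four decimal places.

-1.3086

Let M_i = p''(x_i). Step sizes h_i = 2, 2, 2; slopes of the chords Δ_i = (y_(i+1) - y_i)/h_i = -5, -1, 2.
  2·M_0 + 8·M_1 + 2·M_2 = 6(Δ_1 - Δ_0) = 24
  2·M_1 + 8·M_2 + 2·M_3 = 6(Δ_2 - Δ_1) = 18
Natural end conditions: M_0 = M_3 = 0.
Solving: M_0 = 0, M_1 = 13/5, M_2 = 8/5, M_3 = 0.
On [-1, 1], p(x) = 6 - 88/15·(x + 1) + 0·(x + 1)² + 13/60·(x + 1)³.
With (x + 1) = 4/3: p(1/3) = -106/81.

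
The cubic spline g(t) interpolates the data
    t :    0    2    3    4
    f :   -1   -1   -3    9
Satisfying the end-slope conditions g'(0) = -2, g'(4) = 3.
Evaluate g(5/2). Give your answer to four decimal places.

Write σ_i for g''(x_i). With h_i = 2, 1, 1 and divided differences Δ_i = 0, -2, 12, the continuity of g' gives the tridiagonal system
  2·σ_0 + 6·σ_1 + 1·σ_2 = 6(Δ_1 - Δ_0) = -12
  1·σ_1 + 4·σ_2 + 1·σ_3 = 6(Δ_2 - Δ_1) = 84
Clamped end conditions give two more equations: 2h_0·σ_0 + h_0·σ_1 = 6(Δ_0 - g'(0)) = 12 and h_2·σ_2 + 2h_2·σ_3 = 6(g'(4) - Δ_2) = -54.
Solving the tridiagonal system: σ_0 = 91/11, σ_1 = -116/11, σ_2 = 382/11, σ_3 = -488/11.
On [2, 3], g(t) = -1 - 47/11·(t - 2) - 58/11·(t - 2)² + 83/11·(t - 2)³.
With (t - 2) = 1/2: g(5/2) = -309/88.

-3.5114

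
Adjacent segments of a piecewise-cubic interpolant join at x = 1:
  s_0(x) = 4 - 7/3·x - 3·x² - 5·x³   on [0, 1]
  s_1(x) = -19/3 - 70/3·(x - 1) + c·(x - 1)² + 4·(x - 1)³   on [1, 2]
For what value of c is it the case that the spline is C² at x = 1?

s_0''(x) = -6 - 30·x, so s_0''(1) = -36. On the right, s_1''(1) = 2c, so c = -18.

-18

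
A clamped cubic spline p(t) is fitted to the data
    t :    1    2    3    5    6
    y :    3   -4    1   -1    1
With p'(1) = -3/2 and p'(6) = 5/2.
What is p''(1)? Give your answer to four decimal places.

Put M_i = p'' at the i-th knot. Here h = (1, 1, 2, 1) and Δ = (-7, 5, -1, 2), so the interior equations h_(i-1)·M_(i-1) + 2(h_(i-1)+h_i)·M_i + h_i·M_(i+1) = 6(Δ_i − Δ_(i-1)) read
  1·M_0 + 4·M_1 + 1·M_2 = 6(Δ_1 - Δ_0) = 72
  1·M_1 + 6·M_2 + 2·M_3 = 6(Δ_2 - Δ_1) = -36
  2·M_2 + 6·M_3 + 1·M_4 = 6(Δ_3 - Δ_2) = 18
Clamped end conditions give two more equations: 2h_0·M_0 + h_0·M_1 = 6(Δ_0 - p'(1)) = -33 and h_3·M_3 + 2h_3·M_4 = 6(p'(6) - Δ_3) = 3.
Forward elimination and back-substitution give M_0 = -3977/128, M_1 = 1865/64, M_2 = -1727/128, M_3 = 253/32, M_4 = -157/64.

-31.0703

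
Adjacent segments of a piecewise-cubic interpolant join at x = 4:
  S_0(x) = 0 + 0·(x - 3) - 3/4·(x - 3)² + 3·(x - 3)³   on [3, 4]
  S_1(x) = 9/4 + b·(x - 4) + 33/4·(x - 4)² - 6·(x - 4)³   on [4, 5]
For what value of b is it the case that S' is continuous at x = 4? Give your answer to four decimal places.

S_0'(x) = 0 - 3/2·(x - 3) + 9·(x - 3)², so S_0'(4) = 15/2. On the right, S_1'(4) = b, so b = 15/2.

7.5000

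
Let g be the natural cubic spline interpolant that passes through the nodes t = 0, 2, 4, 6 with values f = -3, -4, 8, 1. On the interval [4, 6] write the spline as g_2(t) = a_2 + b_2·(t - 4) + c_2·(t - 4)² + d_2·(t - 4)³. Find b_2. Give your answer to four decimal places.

Let σ_i = g''(x_i). Step sizes h_i = 2, 2, 2; slopes of the chords Δ_i = (y_(i+1) - y_i)/h_i = -1/2, 6, -7/2.
  2·σ_0 + 8·σ_1 + 2·σ_2 = 6(Δ_1 - Δ_0) = 39
  2·σ_1 + 8·σ_2 + 2·σ_3 = 6(Δ_2 - Δ_1) = -57
Natural end conditions: σ_0 = σ_3 = 0.
Hence σ_0 = 0, σ_1 = 71/10, σ_2 = -89/10, σ_3 = 0.
On [4, 6], with g_2(t) = a_2 + b_2·(t - 4) + c_2·(t - 4)² + d_2·(t - 4)³: c_2 = σ_2/2 = -89/20, d_2 = (σ_3 - σ_2)/(6h_2) = 89/120, b_2 = Δ_2 - h_2(2σ_2 + σ_3)/6 = 73/30.

2.4333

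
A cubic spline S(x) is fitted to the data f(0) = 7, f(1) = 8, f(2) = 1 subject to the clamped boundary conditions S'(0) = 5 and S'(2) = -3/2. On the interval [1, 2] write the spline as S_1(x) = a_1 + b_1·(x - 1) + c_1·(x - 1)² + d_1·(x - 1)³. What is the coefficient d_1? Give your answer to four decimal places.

Put M_i = S'' at the i-th knot. Here h = (1, 1) and Δ = (1, -7), so the interior equations h_(i-1)·M_(i-1) + 2(h_(i-1)+h_i)·M_i + h_i·M_(i+1) = 6(Δ_i − Δ_(i-1)) read
  1·M_0 + 4·M_1 + 1·M_2 = 6(Δ_1 - Δ_0) = -48
Clamped end conditions give two more equations: 2h_0·M_0 + h_0·M_1 = 6(Δ_0 - S'(0)) = -24 and h_1·M_1 + 2h_1·M_2 = 6(S'(2) - Δ_1) = 33.
Solving the tridiagonal system: M_0 = -13/4, M_1 = -35/2, M_2 = 101/4.
On [1, 2], with S_1(x) = a_1 + b_1·(x - 1) + c_1·(x - 1)² + d_1·(x - 1)³: c_1 = M_1/2 = -35/4, d_1 = (M_2 - M_1)/(6h_1) = 57/8, b_1 = Δ_1 - h_1(2M_1 + M_2)/6 = -43/8.

7.1250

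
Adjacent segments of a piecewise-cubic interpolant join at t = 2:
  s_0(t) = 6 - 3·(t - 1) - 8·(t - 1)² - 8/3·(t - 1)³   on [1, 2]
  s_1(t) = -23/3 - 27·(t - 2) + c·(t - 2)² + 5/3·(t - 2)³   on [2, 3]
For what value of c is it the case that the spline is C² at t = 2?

s_0''(t) = -16 - 16·(t - 1), so s_0''(2) = -32. On the right, s_1''(2) = 2c, so c = -16.

-16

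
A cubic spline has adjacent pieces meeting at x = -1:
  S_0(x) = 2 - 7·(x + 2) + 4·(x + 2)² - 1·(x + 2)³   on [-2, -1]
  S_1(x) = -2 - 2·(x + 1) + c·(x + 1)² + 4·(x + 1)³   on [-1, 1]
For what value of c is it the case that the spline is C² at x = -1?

S_0''(x) = 8 - 6·(x + 2), so S_0''(-1) = 2. On the right, S_1''(-1) = 2c, so c = 1.

1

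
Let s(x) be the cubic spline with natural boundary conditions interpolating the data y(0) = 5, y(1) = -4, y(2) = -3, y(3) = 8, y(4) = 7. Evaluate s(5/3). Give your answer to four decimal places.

-4.9630

Write m_i for s''(x_i). With h_i = 1, 1, 1, 1 and divided differences Δ_i = -9, 1, 11, -1, the continuity of s' gives the tridiagonal system
  1·m_0 + 4·m_1 + 1·m_2 = 6(Δ_1 - Δ_0) = 60
  1·m_1 + 4·m_2 + 1·m_3 = 6(Δ_2 - Δ_1) = 60
  1·m_2 + 4·m_3 + 1·m_4 = 6(Δ_3 - Δ_2) = -72
Natural end conditions: m_0 = m_4 = 0.
Forward elimination and back-substitution give m_0 = 0, m_1 = 21/2, m_2 = 18, m_3 = -45/2, m_4 = 0.
On [1, 2], s(x) = -4 - 11/2·(x - 1) + 21/4·(x - 1)² + 5/4·(x - 1)³.
With (x - 1) = 2/3: s(5/3) = -134/27.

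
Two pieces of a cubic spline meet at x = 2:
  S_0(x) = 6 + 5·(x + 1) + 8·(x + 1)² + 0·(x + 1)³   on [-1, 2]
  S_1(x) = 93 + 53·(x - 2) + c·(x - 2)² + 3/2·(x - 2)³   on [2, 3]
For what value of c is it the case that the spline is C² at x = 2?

S_0''(x) = 16 + 0·(x + 1), so S_0''(2) = 16. On the right, S_1''(2) = 2c, so c = 8.

8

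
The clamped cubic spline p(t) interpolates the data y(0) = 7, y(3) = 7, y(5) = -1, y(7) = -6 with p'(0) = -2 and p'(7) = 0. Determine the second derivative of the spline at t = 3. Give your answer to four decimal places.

-3.8378

Let σ_i = p''(x_i). Step sizes h_i = 3, 2, 2; slopes of the chords Δ_i = (y_(i+1) - y_i)/h_i = 0, -4, -5/2.
  3·σ_0 + 10·σ_1 + 2·σ_2 = 6(Δ_1 - Δ_0) = -24
  2·σ_1 + 8·σ_2 + 2·σ_3 = 6(Δ_2 - Δ_1) = 9
Clamped end conditions give two more equations: 2h_0·σ_0 + h_0·σ_1 = 6(Δ_0 - p'(0)) = 12 and h_2·σ_2 + 2h_2·σ_3 = 6(p'(7) - Δ_2) = 15.
Hence σ_0 = 145/37, σ_1 = -142/37, σ_2 = 97/74, σ_3 = 229/74.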